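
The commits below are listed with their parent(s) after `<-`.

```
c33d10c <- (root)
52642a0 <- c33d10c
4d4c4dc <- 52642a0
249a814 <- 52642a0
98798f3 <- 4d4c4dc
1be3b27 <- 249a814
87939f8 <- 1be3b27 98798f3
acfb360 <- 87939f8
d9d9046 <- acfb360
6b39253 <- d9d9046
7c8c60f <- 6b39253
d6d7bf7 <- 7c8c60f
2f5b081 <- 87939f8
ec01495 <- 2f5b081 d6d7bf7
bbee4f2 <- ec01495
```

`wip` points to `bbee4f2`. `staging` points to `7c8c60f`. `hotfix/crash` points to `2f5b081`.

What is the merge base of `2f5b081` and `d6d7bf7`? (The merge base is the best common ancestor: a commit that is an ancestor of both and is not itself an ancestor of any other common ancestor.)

Ancestors of 2f5b081: {1be3b27, 249a814, 2f5b081, 4d4c4dc, 52642a0, 87939f8, 98798f3, c33d10c}.
Ancestors of d6d7bf7: {1be3b27, 249a814, 4d4c4dc, 52642a0, 6b39253, 7c8c60f, 87939f8, 98798f3, acfb360, c33d10c, d6d7bf7, d9d9046}.
Common ancestors: {1be3b27, 249a814, 4d4c4dc, 52642a0, 87939f8, 98798f3, c33d10c}.
Among these, 87939f8 is not an ancestor of any other common ancestor — it is the merge base.

87939f8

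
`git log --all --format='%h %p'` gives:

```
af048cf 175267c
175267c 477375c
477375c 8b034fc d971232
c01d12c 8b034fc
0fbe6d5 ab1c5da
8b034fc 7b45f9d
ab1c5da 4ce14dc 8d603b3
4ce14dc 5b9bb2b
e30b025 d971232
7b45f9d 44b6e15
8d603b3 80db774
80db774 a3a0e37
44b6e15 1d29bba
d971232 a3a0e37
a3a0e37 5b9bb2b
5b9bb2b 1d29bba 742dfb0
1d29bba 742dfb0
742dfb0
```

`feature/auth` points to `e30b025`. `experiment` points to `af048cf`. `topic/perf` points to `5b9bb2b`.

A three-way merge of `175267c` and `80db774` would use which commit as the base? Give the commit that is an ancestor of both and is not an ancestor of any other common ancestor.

Ancestors of 175267c: {175267c, 1d29bba, 44b6e15, 477375c, 5b9bb2b, 742dfb0, 7b45f9d, 8b034fc, a3a0e37, d971232}.
Ancestors of 80db774: {1d29bba, 5b9bb2b, 742dfb0, 80db774, a3a0e37}.
Common ancestors: {1d29bba, 5b9bb2b, 742dfb0, a3a0e37}.
Among these, a3a0e37 is not an ancestor of any other common ancestor — it is the merge base.

a3a0e37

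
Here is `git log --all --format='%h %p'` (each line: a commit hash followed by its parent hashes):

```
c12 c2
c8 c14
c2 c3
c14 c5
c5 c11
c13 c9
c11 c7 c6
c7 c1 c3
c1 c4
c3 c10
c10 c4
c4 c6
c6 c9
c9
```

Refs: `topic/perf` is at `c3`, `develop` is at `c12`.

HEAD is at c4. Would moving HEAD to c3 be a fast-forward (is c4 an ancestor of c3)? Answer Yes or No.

A fast-forward from c4 to c3 is possible iff c4 is an ancestor of c3.
Ancestors of c3: {c10, c3, c4, c6, c9}.
c4 is among them, so fast-forward is possible.

Yes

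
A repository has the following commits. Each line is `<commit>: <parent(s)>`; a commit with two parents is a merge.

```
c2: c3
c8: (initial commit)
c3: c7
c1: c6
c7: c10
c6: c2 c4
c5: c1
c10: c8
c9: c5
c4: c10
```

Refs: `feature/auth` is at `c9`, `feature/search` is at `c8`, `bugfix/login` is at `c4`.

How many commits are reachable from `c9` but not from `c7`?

7

Reachable from c9: {c1, c10, c2, c3, c4, c5, c6, c7, c8, c9}.
Reachable from c7: {c10, c7, c8}.
In c9's history but not c7's: {c1, c2, c3, c4, c5, c6, c9} — 7 commits.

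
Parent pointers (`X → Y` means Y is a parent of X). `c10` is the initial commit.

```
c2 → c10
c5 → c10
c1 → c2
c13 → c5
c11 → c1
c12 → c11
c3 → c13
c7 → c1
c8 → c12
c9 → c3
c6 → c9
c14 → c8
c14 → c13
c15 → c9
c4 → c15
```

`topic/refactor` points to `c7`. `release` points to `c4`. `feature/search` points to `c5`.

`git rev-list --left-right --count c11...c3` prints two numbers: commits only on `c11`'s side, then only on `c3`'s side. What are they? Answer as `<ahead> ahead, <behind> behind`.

Reachable from c11: {c1, c10, c11, c2}.
Reachable from c3: {c10, c13, c3, c5}.
Only in c11's history (ahead): {c1, c11, c2} — 3.
Only in c3's history (behind): {c13, c3, c5} — 3.

3 ahead, 3 behind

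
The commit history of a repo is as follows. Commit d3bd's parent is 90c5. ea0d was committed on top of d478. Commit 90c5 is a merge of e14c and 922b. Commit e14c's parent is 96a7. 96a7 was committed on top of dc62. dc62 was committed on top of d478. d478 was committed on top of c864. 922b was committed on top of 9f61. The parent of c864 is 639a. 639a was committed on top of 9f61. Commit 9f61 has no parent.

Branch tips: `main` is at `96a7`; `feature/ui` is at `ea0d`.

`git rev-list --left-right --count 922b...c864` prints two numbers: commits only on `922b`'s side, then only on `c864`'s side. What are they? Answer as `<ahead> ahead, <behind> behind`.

Reachable from 922b: {922b, 9f61}.
Reachable from c864: {639a, 9f61, c864}.
Only in 922b's history (ahead): {922b} — 1.
Only in c864's history (behind): {639a, c864} — 2.

1 ahead, 2 behind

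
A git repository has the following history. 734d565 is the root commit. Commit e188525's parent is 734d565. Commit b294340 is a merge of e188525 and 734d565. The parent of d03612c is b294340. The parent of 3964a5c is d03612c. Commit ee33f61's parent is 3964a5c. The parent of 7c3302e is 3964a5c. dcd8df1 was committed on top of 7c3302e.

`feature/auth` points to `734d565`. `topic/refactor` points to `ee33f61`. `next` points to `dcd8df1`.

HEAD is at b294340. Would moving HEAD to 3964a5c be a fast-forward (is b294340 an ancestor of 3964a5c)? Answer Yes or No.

A fast-forward from b294340 to 3964a5c is possible iff b294340 is an ancestor of 3964a5c.
Ancestors of 3964a5c: {3964a5c, 734d565, b294340, d03612c, e188525}.
b294340 is among them, so fast-forward is possible.

Yes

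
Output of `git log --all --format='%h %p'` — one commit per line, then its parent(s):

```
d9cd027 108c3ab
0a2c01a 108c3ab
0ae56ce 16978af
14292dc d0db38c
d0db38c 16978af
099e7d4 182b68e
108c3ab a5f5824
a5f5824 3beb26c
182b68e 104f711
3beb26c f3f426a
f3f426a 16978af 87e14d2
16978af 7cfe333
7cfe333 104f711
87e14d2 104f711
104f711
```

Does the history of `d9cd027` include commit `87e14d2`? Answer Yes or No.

Ancestors of d9cd027 (commits reachable by following parents): {104f711, 108c3ab, 16978af, 3beb26c, 7cfe333, 87e14d2, a5f5824, d9cd027, f3f426a}.
87e14d2 is in that set, so it is an ancestor of d9cd027.

Yes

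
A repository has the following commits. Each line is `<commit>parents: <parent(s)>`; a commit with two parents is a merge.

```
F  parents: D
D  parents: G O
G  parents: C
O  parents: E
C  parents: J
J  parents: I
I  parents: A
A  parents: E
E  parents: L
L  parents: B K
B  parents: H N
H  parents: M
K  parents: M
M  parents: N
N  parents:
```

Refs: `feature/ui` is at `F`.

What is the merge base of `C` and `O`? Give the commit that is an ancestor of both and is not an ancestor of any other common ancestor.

E

Ancestors of C: {A, B, C, E, H, I, J, K, L, M, N}.
Ancestors of O: {B, E, H, K, L, M, N, O}.
Common ancestors: {B, E, H, K, L, M, N}.
Among these, E is not an ancestor of any other common ancestor — it is the merge base.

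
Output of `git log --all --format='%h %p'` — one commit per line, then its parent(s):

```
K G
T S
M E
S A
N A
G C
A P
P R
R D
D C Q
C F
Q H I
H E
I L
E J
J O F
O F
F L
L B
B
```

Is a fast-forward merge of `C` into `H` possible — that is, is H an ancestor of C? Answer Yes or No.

No

A fast-forward from H to C is possible iff H is an ancestor of C.
Ancestors of C: {B, C, F, L}.
H is not among them, so fast-forward is not possible.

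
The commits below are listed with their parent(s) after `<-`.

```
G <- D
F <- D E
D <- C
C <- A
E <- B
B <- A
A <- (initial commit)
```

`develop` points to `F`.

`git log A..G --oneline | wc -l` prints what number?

3

Reachable from G: {A, C, D, G}.
Reachable from A: {A}.
In G's history but not A's: {C, D, G} — 3 commits.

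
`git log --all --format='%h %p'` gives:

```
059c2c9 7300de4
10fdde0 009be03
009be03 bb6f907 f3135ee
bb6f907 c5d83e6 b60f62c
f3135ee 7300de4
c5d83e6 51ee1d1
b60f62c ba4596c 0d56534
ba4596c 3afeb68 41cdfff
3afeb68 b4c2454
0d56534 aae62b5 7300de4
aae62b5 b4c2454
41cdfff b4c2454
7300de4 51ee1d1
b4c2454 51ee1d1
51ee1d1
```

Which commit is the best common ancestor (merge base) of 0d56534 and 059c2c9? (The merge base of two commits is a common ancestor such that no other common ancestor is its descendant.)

Ancestors of 0d56534: {0d56534, 51ee1d1, 7300de4, aae62b5, b4c2454}.
Ancestors of 059c2c9: {059c2c9, 51ee1d1, 7300de4}.
Common ancestors: {51ee1d1, 7300de4}.
Among these, 7300de4 is not an ancestor of any other common ancestor — it is the merge base.

7300de4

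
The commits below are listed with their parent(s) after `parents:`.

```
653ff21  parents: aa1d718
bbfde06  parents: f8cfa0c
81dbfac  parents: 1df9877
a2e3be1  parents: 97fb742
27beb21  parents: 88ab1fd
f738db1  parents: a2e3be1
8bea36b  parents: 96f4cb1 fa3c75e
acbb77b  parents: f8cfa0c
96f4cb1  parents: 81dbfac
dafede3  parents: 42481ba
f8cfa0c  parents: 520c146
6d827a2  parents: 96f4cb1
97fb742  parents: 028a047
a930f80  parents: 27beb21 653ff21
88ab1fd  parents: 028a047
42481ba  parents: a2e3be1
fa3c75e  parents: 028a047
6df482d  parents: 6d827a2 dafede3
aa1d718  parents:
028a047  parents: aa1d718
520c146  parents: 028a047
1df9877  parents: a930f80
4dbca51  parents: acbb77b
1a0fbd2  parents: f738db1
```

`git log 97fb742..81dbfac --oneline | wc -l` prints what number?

Reachable from 81dbfac: {028a047, 1df9877, 27beb21, 653ff21, 81dbfac, 88ab1fd, a930f80, aa1d718}.
Reachable from 97fb742: {028a047, 97fb742, aa1d718}.
In 81dbfac's history but not 97fb742's: {1df9877, 27beb21, 653ff21, 81dbfac, 88ab1fd, a930f80} — 6 commits.

6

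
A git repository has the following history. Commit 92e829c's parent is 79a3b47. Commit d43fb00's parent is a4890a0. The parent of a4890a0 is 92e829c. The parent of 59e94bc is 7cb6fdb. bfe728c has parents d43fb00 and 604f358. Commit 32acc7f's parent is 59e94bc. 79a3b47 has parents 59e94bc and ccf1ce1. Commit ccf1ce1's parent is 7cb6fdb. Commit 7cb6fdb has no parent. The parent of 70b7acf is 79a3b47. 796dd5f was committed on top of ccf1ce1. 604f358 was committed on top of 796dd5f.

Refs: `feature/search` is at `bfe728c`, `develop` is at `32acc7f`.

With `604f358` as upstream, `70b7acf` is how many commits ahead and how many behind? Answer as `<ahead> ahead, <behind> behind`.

3 ahead, 2 behind

Reachable from 70b7acf: {59e94bc, 70b7acf, 79a3b47, 7cb6fdb, ccf1ce1}.
Reachable from 604f358: {604f358, 796dd5f, 7cb6fdb, ccf1ce1}.
Only in 70b7acf's history (ahead): {59e94bc, 70b7acf, 79a3b47} — 3.
Only in 604f358's history (behind): {604f358, 796dd5f} — 2.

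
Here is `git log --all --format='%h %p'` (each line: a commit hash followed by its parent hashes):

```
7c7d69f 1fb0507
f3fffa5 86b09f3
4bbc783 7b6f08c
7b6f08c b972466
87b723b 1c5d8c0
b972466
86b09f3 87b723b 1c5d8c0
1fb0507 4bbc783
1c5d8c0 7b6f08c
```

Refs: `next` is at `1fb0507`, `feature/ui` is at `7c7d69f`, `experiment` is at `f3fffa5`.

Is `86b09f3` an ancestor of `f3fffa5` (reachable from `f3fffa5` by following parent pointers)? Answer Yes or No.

Yes

Ancestors of f3fffa5 (commits reachable by following parents): {1c5d8c0, 7b6f08c, 86b09f3, 87b723b, b972466, f3fffa5}.
86b09f3 is in that set, so it is an ancestor of f3fffa5.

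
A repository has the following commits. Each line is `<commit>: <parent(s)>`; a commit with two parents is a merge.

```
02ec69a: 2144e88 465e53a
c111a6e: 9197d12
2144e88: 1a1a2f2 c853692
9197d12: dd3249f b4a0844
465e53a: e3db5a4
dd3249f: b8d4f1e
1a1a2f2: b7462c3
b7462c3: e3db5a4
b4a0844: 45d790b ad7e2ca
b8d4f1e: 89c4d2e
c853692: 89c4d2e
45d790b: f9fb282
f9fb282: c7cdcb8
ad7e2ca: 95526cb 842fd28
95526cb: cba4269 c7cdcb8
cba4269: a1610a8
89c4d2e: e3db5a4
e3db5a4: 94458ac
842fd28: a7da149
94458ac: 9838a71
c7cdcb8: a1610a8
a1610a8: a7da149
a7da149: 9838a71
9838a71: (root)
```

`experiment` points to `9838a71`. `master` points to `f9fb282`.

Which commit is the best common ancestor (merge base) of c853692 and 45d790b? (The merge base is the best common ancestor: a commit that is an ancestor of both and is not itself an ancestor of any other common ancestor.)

Ancestors of c853692: {89c4d2e, 94458ac, 9838a71, c853692, e3db5a4}.
Ancestors of 45d790b: {45d790b, 9838a71, a1610a8, a7da149, c7cdcb8, f9fb282}.
Common ancestors: {9838a71}.
The only common ancestor is 9838a71, so it is the merge base.

9838a71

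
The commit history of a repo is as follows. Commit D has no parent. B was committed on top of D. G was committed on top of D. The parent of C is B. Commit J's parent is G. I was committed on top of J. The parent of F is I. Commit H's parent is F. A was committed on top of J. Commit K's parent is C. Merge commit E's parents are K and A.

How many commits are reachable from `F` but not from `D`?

4

Reachable from F: {D, F, G, I, J}.
Reachable from D: {D}.
In F's history but not D's: {F, G, I, J} — 4 commits.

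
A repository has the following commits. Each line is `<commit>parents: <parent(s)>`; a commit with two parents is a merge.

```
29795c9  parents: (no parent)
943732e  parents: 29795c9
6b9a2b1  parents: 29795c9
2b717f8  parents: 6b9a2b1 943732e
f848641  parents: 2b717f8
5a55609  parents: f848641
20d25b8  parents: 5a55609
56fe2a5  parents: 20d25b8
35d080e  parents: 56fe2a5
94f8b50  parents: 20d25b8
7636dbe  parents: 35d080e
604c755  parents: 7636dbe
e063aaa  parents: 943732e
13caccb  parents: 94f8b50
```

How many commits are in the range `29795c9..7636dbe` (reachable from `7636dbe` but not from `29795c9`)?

Reachable from 7636dbe: {20d25b8, 29795c9, 2b717f8, 35d080e, 56fe2a5, 5a55609, 6b9a2b1, 7636dbe, 943732e, f848641}.
Reachable from 29795c9: {29795c9}.
In 7636dbe's history but not 29795c9's: {20d25b8, 2b717f8, 35d080e, 56fe2a5, 5a55609, 6b9a2b1, 7636dbe, 943732e, f848641} — 9 commits.

9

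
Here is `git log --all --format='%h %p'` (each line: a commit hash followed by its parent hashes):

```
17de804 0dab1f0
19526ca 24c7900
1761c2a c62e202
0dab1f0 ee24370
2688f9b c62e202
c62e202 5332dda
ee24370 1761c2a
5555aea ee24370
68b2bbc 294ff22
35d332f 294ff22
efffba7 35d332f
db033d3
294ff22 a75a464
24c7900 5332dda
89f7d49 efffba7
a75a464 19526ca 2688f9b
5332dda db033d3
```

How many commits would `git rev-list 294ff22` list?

Walking parent pointers from 294ff22: reachable set = {19526ca, 24c7900, 2688f9b, 294ff22, 5332dda, a75a464, c62e202, db033d3}.
That is 8 commits.

8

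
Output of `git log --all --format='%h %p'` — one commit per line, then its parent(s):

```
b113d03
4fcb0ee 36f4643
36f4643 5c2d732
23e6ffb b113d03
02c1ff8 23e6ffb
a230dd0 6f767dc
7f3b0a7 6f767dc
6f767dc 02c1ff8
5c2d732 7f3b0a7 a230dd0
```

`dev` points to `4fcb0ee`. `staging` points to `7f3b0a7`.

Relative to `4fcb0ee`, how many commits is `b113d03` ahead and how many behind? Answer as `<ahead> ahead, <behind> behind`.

0 ahead, 8 behind

Reachable from b113d03: {b113d03}.
Reachable from 4fcb0ee: {02c1ff8, 23e6ffb, 36f4643, 4fcb0ee, 5c2d732, 6f767dc, 7f3b0a7, a230dd0, b113d03}.
Only in b113d03's history (ahead): {} — 0.
Only in 4fcb0ee's history (behind): {02c1ff8, 23e6ffb, 36f4643, 4fcb0ee, 5c2d732, 6f767dc, 7f3b0a7, a230dd0} — 8.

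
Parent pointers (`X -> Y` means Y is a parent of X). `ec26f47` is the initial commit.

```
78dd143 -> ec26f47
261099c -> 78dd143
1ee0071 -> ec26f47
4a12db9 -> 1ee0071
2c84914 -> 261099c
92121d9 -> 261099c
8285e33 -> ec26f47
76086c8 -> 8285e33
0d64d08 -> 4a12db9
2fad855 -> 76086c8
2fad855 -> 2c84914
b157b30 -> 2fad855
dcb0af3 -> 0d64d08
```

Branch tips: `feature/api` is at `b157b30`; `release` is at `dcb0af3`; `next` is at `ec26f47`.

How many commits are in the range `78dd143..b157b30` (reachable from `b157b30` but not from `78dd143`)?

Reachable from b157b30: {261099c, 2c84914, 2fad855, 76086c8, 78dd143, 8285e33, b157b30, ec26f47}.
Reachable from 78dd143: {78dd143, ec26f47}.
In b157b30's history but not 78dd143's: {261099c, 2c84914, 2fad855, 76086c8, 8285e33, b157b30} — 6 commits.

6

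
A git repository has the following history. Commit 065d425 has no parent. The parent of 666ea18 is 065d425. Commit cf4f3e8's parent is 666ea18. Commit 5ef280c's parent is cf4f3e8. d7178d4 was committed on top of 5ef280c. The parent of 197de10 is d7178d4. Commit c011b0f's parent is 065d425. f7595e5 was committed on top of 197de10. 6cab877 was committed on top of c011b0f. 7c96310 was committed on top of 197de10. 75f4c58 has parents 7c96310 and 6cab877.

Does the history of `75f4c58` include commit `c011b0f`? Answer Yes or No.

Ancestors of 75f4c58 (commits reachable by following parents): {065d425, 197de10, 5ef280c, 666ea18, 6cab877, 75f4c58, 7c96310, c011b0f, cf4f3e8, d7178d4}.
c011b0f is in that set, so it is an ancestor of 75f4c58.

Yes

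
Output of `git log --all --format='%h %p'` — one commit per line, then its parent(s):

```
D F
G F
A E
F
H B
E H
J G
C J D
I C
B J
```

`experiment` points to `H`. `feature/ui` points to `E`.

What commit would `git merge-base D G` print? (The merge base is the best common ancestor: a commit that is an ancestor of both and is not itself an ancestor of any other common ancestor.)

Ancestors of D: {D, F}.
Ancestors of G: {F, G}.
Common ancestors: {F}.
The only common ancestor is F, so it is the merge base.

F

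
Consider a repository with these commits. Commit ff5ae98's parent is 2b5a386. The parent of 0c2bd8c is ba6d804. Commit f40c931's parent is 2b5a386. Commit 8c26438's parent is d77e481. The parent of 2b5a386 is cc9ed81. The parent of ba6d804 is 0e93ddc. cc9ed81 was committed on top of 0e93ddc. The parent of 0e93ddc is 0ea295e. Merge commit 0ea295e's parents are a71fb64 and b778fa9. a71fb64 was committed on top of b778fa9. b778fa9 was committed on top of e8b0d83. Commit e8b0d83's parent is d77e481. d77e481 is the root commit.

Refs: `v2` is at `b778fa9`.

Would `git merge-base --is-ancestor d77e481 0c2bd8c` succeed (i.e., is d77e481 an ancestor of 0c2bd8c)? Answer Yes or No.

Yes

Ancestors of 0c2bd8c (commits reachable by following parents): {0c2bd8c, 0e93ddc, 0ea295e, a71fb64, b778fa9, ba6d804, d77e481, e8b0d83}.
d77e481 is in that set, so it is an ancestor of 0c2bd8c.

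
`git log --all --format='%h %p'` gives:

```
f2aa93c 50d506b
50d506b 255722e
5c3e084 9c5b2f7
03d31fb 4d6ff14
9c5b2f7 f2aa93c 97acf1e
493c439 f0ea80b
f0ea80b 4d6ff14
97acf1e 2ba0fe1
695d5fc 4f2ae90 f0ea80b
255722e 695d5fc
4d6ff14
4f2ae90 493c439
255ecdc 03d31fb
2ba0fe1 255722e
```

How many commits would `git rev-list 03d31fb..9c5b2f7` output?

Reachable from 9c5b2f7: {255722e, 2ba0fe1, 493c439, 4d6ff14, 4f2ae90, 50d506b, 695d5fc, 97acf1e, 9c5b2f7, f0ea80b, f2aa93c}.
Reachable from 03d31fb: {03d31fb, 4d6ff14}.
In 9c5b2f7's history but not 03d31fb's: {255722e, 2ba0fe1, 493c439, 4f2ae90, 50d506b, 695d5fc, 97acf1e, 9c5b2f7, f0ea80b, f2aa93c} — 10 commits.

10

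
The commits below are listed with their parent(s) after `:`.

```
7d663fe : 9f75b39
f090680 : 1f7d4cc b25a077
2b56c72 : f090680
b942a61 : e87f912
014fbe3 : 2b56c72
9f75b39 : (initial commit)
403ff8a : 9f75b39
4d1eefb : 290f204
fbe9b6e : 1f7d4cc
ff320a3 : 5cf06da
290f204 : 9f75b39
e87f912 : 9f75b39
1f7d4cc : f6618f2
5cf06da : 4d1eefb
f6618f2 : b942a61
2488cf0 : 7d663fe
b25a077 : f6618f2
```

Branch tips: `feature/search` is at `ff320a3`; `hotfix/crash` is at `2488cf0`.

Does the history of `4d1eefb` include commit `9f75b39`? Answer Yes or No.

Yes

Ancestors of 4d1eefb (commits reachable by following parents): {290f204, 4d1eefb, 9f75b39}.
9f75b39 is in that set, so it is an ancestor of 4d1eefb.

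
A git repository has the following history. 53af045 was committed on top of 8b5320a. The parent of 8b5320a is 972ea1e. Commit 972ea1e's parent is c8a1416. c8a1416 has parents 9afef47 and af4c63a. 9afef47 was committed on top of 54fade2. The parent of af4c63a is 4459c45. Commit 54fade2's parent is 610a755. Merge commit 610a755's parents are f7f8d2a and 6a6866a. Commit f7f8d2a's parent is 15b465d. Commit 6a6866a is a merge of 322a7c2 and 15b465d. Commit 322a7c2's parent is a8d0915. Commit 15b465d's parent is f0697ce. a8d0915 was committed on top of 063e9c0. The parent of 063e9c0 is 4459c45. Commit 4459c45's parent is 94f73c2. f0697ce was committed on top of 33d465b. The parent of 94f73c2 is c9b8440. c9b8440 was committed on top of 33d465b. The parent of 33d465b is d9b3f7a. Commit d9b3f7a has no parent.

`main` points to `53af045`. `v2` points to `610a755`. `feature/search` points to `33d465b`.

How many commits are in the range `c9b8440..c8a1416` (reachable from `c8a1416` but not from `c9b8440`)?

14

Reachable from c8a1416: {063e9c0, 15b465d, 322a7c2, 33d465b, 4459c45, 54fade2, 610a755, 6a6866a, 94f73c2, 9afef47, a8d0915, af4c63a, c8a1416, c9b8440, d9b3f7a, f0697ce, f7f8d2a}.
Reachable from c9b8440: {33d465b, c9b8440, d9b3f7a}.
In c8a1416's history but not c9b8440's: {063e9c0, 15b465d, 322a7c2, 4459c45, 54fade2, 610a755, 6a6866a, 94f73c2, 9afef47, a8d0915, af4c63a, c8a1416, f0697ce, f7f8d2a} — 14 commits.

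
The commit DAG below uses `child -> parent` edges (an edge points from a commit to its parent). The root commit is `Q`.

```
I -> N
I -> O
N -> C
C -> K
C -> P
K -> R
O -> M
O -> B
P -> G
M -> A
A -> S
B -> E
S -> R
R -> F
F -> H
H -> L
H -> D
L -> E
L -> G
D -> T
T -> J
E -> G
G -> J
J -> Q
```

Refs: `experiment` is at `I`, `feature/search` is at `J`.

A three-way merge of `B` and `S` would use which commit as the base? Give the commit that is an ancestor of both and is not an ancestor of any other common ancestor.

E

Ancestors of B: {B, E, G, J, Q}.
Ancestors of S: {D, E, F, G, H, J, L, Q, R, S, T}.
Common ancestors: {E, G, J, Q}.
Among these, E is not an ancestor of any other common ancestor — it is the merge base.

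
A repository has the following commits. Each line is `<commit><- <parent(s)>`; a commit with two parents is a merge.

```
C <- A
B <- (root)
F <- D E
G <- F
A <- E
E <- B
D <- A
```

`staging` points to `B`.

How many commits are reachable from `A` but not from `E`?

1

Reachable from A: {A, B, E}.
Reachable from E: {B, E}.
In A's history but not E's: {A} — 1 commit.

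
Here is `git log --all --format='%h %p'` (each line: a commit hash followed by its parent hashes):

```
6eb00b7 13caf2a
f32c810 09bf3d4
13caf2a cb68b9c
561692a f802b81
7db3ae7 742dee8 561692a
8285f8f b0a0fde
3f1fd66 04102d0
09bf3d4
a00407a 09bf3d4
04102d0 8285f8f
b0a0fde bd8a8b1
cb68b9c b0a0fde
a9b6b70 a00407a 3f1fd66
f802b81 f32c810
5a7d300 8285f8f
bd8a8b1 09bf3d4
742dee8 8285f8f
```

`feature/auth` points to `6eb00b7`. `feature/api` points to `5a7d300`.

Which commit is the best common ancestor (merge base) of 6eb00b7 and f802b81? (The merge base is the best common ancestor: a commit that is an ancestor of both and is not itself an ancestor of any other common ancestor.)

Ancestors of 6eb00b7: {09bf3d4, 13caf2a, 6eb00b7, b0a0fde, bd8a8b1, cb68b9c}.
Ancestors of f802b81: {09bf3d4, f32c810, f802b81}.
Common ancestors: {09bf3d4}.
The only common ancestor is 09bf3d4, so it is the merge base.

09bf3d4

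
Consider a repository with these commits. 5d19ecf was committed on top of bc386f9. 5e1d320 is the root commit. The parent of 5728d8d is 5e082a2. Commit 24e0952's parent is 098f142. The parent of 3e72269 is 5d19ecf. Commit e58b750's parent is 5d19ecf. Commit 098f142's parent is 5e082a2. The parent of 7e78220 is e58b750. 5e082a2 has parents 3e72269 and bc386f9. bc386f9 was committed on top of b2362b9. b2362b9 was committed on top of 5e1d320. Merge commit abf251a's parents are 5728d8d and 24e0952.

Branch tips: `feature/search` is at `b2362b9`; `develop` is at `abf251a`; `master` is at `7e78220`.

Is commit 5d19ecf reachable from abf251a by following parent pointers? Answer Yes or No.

Yes

Ancestors of abf251a (commits reachable by following parents): {098f142, 24e0952, 3e72269, 5728d8d, 5d19ecf, 5e082a2, 5e1d320, abf251a, b2362b9, bc386f9}.
5d19ecf is in that set, so it is an ancestor of abf251a.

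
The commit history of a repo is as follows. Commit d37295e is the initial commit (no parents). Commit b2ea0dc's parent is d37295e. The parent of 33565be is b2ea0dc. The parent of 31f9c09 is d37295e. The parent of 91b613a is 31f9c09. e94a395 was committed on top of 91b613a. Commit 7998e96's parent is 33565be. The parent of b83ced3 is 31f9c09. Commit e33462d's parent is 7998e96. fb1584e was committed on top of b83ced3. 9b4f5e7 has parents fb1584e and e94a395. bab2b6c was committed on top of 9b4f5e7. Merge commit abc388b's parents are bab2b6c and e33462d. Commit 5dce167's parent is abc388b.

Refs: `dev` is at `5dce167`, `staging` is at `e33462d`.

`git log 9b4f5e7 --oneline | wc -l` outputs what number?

Walking parent pointers from 9b4f5e7: reachable set = {31f9c09, 91b613a, 9b4f5e7, b83ced3, d37295e, e94a395, fb1584e}.
That is 7 commits.

7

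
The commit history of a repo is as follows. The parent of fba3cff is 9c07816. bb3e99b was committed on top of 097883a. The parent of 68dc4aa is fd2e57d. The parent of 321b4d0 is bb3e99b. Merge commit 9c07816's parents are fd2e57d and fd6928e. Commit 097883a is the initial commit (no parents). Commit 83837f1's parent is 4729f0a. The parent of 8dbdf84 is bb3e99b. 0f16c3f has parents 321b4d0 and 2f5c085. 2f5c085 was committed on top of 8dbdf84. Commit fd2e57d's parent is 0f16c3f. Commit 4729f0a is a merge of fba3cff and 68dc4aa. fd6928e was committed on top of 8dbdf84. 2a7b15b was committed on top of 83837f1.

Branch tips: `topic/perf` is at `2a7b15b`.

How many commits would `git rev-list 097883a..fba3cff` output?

Reachable from fba3cff: {097883a, 0f16c3f, 2f5c085, 321b4d0, 8dbdf84, 9c07816, bb3e99b, fba3cff, fd2e57d, fd6928e}.
Reachable from 097883a: {097883a}.
In fba3cff's history but not 097883a's: {0f16c3f, 2f5c085, 321b4d0, 8dbdf84, 9c07816, bb3e99b, fba3cff, fd2e57d, fd6928e} — 9 commits.

9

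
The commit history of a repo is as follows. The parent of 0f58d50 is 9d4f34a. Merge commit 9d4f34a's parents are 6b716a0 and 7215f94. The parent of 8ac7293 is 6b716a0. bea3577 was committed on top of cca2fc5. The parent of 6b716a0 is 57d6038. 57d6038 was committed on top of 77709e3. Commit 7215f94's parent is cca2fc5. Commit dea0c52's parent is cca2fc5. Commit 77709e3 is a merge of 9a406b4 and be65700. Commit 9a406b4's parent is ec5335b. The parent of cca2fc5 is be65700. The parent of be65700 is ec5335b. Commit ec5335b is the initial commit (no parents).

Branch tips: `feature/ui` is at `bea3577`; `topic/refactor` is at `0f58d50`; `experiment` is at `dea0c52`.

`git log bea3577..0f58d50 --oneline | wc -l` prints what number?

7

Reachable from 0f58d50: {0f58d50, 57d6038, 6b716a0, 7215f94, 77709e3, 9a406b4, 9d4f34a, be65700, cca2fc5, ec5335b}.
Reachable from bea3577: {be65700, bea3577, cca2fc5, ec5335b}.
In 0f58d50's history but not bea3577's: {0f58d50, 57d6038, 6b716a0, 7215f94, 77709e3, 9a406b4, 9d4f34a} — 7 commits.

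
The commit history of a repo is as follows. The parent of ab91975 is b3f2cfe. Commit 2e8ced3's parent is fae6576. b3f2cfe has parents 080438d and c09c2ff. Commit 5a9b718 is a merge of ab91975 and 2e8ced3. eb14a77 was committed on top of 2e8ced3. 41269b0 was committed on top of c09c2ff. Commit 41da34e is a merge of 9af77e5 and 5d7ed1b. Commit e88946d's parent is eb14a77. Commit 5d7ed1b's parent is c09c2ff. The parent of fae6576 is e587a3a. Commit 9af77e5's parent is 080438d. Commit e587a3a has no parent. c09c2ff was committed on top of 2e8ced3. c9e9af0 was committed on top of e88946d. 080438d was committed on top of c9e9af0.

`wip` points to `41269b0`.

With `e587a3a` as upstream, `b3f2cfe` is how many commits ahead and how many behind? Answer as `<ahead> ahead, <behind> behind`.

8 ahead, 0 behind

Reachable from b3f2cfe: {080438d, 2e8ced3, b3f2cfe, c09c2ff, c9e9af0, e587a3a, e88946d, eb14a77, fae6576}.
Reachable from e587a3a: {e587a3a}.
Only in b3f2cfe's history (ahead): {080438d, 2e8ced3, b3f2cfe, c09c2ff, c9e9af0, e88946d, eb14a77, fae6576} — 8.
Only in e587a3a's history (behind): {} — 0.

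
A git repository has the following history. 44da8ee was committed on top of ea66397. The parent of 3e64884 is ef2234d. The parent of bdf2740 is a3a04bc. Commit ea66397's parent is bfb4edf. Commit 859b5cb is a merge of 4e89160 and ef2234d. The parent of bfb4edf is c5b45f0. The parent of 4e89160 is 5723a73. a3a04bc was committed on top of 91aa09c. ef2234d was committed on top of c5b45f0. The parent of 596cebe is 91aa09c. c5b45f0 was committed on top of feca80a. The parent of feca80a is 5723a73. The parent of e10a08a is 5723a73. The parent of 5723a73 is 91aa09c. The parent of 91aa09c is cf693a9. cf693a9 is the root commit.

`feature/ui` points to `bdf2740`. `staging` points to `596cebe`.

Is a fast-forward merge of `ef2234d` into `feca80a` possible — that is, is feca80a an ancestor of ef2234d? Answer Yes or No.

A fast-forward from feca80a to ef2234d is possible iff feca80a is an ancestor of ef2234d.
Ancestors of ef2234d: {5723a73, 91aa09c, c5b45f0, cf693a9, ef2234d, feca80a}.
feca80a is among them, so fast-forward is possible.

Yes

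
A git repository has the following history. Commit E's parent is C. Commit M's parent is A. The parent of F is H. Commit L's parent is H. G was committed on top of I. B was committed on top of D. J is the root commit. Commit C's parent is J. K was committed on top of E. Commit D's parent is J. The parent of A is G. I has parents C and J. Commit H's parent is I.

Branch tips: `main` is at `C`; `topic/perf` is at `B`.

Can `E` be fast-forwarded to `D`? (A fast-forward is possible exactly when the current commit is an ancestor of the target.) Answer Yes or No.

A fast-forward from E to D is possible iff E is an ancestor of D.
Ancestors of D: {D, J}.
E is not among them, so fast-forward is not possible.

No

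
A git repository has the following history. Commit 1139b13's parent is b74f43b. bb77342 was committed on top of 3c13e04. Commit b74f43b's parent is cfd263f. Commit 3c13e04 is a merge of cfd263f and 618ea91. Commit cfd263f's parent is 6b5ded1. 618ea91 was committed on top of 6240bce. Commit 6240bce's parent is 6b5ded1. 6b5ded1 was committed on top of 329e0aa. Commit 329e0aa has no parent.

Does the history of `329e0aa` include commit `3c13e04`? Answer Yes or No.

Ancestors of 329e0aa: {329e0aa}.
3c13e04 is not in that set, so it is not an ancestor of 329e0aa.

No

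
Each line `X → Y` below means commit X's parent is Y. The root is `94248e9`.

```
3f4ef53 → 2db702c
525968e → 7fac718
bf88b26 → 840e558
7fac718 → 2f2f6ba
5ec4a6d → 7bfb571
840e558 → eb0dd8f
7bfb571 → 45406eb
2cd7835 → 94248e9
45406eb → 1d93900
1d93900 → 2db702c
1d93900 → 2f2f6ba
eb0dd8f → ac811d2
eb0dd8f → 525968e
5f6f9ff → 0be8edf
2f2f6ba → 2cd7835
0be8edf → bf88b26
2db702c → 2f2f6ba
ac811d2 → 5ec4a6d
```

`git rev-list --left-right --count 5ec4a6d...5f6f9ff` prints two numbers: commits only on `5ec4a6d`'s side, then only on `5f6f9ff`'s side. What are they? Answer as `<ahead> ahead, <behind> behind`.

0 ahead, 8 behind

Reachable from 5ec4a6d: {1d93900, 2cd7835, 2db702c, 2f2f6ba, 45406eb, 5ec4a6d, 7bfb571, 94248e9}.
Reachable from 5f6f9ff: {0be8edf, 1d93900, 2cd7835, 2db702c, 2f2f6ba, 45406eb, 525968e, 5ec4a6d, 5f6f9ff, 7bfb571, 7fac718, 840e558, 94248e9, ac811d2, bf88b26, eb0dd8f}.
Only in 5ec4a6d's history (ahead): {} — 0.
Only in 5f6f9ff's history (behind): {0be8edf, 525968e, 5f6f9ff, 7fac718, 840e558, ac811d2, bf88b26, eb0dd8f} — 8.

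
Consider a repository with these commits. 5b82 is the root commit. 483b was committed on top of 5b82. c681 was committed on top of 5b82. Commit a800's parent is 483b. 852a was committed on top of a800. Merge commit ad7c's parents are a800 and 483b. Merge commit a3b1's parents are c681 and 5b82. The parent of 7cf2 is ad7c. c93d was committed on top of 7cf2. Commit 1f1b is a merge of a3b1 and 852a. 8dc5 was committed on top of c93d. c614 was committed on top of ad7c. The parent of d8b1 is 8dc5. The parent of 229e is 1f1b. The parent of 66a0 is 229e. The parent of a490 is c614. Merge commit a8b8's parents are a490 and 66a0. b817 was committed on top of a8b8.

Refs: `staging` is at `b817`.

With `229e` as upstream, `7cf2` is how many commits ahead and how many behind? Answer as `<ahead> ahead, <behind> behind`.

2 ahead, 5 behind

Reachable from 7cf2: {483b, 5b82, 7cf2, a800, ad7c}.
Reachable from 229e: {1f1b, 229e, 483b, 5b82, 852a, a3b1, a800, c681}.
Only in 7cf2's history (ahead): {7cf2, ad7c} — 2.
Only in 229e's history (behind): {1f1b, 229e, 852a, a3b1, c681} — 5.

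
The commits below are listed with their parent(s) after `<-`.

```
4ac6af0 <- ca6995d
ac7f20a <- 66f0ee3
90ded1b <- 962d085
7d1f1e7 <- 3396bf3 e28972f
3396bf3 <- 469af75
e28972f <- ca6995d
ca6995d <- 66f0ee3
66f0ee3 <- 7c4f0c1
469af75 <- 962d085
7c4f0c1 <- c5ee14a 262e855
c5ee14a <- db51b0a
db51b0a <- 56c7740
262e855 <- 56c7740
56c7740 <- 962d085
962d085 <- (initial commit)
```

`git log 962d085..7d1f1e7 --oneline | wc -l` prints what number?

Reachable from 7d1f1e7: {262e855, 3396bf3, 469af75, 56c7740, 66f0ee3, 7c4f0c1, 7d1f1e7, 962d085, c5ee14a, ca6995d, db51b0a, e28972f}.
Reachable from 962d085: {962d085}.
In 7d1f1e7's history but not 962d085's: {262e855, 3396bf3, 469af75, 56c7740, 66f0ee3, 7c4f0c1, 7d1f1e7, c5ee14a, ca6995d, db51b0a, e28972f} — 11 commits.

11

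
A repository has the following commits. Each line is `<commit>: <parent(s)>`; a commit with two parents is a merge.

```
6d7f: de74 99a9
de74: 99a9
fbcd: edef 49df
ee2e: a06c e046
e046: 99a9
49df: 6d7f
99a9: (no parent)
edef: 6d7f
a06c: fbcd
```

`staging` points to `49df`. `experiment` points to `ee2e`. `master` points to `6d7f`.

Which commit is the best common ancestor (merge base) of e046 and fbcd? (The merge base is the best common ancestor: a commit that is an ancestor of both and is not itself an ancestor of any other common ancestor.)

99a9

Ancestors of e046: {99a9, e046}.
Ancestors of fbcd: {49df, 6d7f, 99a9, de74, edef, fbcd}.
Common ancestors: {99a9}.
The only common ancestor is 99a9, so it is the merge base.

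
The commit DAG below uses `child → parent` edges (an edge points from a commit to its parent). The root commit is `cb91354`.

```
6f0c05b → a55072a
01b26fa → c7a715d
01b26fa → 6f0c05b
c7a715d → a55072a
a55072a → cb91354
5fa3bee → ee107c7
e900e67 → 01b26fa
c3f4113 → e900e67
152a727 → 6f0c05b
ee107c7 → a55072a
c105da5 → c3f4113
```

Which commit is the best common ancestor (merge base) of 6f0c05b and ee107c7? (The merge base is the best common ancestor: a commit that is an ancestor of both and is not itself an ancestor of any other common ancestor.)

a55072a

Ancestors of 6f0c05b: {6f0c05b, a55072a, cb91354}.
Ancestors of ee107c7: {a55072a, cb91354, ee107c7}.
Common ancestors: {a55072a, cb91354}.
Among these, a55072a is not an ancestor of any other common ancestor — it is the merge base.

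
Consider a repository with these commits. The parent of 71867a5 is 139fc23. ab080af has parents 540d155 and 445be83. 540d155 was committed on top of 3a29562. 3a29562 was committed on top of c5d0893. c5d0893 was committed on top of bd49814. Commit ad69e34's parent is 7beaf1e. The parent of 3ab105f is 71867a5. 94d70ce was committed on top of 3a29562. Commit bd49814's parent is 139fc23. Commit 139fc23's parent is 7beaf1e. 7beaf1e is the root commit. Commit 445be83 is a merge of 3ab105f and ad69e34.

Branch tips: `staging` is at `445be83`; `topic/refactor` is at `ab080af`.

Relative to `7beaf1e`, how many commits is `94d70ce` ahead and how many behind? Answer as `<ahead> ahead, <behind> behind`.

Reachable from 94d70ce: {139fc23, 3a29562, 7beaf1e, 94d70ce, bd49814, c5d0893}.
Reachable from 7beaf1e: {7beaf1e}.
Only in 94d70ce's history (ahead): {139fc23, 3a29562, 94d70ce, bd49814, c5d0893} — 5.
Only in 7beaf1e's history (behind): {} — 0.

5 ahead, 0 behind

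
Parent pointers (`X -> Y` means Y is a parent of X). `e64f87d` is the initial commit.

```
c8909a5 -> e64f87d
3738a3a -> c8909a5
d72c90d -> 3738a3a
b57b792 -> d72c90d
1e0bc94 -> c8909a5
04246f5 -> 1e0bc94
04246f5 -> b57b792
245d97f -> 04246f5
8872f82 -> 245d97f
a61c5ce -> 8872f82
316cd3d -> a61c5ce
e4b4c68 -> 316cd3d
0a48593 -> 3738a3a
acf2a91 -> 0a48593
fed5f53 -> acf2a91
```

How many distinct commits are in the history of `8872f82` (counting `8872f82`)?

9

Walking parent pointers from 8872f82: reachable set = {04246f5, 1e0bc94, 245d97f, 3738a3a, 8872f82, b57b792, c8909a5, d72c90d, e64f87d}.
That is 9 commits.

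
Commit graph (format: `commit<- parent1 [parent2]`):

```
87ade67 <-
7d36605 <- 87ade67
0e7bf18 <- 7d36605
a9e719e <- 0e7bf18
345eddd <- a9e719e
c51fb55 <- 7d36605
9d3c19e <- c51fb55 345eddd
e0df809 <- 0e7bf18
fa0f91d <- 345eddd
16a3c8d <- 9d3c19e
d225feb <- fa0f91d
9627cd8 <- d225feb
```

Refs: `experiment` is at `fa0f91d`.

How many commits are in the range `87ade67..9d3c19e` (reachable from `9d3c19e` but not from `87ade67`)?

6

Reachable from 9d3c19e: {0e7bf18, 345eddd, 7d36605, 87ade67, 9d3c19e, a9e719e, c51fb55}.
Reachable from 87ade67: {87ade67}.
In 9d3c19e's history but not 87ade67's: {0e7bf18, 345eddd, 7d36605, 9d3c19e, a9e719e, c51fb55} — 6 commits.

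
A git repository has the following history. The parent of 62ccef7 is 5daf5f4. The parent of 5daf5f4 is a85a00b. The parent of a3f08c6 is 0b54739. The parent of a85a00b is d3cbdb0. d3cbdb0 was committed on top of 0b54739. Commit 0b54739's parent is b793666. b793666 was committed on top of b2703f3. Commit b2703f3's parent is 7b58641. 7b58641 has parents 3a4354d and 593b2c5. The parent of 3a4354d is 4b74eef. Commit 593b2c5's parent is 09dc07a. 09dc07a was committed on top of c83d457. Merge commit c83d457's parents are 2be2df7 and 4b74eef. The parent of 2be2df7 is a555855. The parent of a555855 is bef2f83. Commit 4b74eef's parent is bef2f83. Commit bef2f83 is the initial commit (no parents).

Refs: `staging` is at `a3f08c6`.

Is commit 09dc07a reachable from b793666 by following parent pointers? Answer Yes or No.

Yes

Ancestors of b793666 (commits reachable by following parents): {09dc07a, 2be2df7, 3a4354d, 4b74eef, 593b2c5, 7b58641, a555855, b2703f3, b793666, bef2f83, c83d457}.
09dc07a is in that set, so it is an ancestor of b793666.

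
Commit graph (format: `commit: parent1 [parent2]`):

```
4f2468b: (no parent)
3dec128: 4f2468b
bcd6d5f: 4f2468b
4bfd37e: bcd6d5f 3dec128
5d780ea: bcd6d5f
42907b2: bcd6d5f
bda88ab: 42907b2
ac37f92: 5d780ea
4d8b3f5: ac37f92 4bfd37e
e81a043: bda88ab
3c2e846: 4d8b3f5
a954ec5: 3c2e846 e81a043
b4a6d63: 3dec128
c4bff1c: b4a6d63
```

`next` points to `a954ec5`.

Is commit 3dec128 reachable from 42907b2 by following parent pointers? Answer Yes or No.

No

Ancestors of 42907b2: {42907b2, 4f2468b, bcd6d5f}.
3dec128 is not in that set, so it is not an ancestor of 42907b2.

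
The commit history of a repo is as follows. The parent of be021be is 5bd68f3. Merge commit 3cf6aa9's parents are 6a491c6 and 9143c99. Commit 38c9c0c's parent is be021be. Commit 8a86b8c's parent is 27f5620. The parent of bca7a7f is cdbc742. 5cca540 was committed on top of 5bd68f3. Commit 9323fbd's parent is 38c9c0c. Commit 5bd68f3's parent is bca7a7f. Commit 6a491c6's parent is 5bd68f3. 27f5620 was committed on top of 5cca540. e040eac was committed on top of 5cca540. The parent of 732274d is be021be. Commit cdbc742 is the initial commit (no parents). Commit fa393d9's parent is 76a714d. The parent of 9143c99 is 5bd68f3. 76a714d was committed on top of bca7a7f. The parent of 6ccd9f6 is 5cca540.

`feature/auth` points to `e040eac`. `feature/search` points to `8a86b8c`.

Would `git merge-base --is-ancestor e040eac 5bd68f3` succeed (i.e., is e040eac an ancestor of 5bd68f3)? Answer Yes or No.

Ancestors of 5bd68f3: {5bd68f3, bca7a7f, cdbc742}.
e040eac is not in that set, so it is not an ancestor of 5bd68f3.

No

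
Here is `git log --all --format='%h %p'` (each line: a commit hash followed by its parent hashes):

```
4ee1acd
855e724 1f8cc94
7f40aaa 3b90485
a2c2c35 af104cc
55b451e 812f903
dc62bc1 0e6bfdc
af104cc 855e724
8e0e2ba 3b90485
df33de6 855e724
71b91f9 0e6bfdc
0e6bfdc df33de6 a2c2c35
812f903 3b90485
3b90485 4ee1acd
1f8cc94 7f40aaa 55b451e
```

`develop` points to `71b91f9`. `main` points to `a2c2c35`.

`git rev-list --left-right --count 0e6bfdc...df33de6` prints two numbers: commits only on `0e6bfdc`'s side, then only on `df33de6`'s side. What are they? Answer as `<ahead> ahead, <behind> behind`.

3 ahead, 0 behind

Reachable from 0e6bfdc: {0e6bfdc, 1f8cc94, 3b90485, 4ee1acd, 55b451e, 7f40aaa, 812f903, 855e724, a2c2c35, af104cc, df33de6}.
Reachable from df33de6: {1f8cc94, 3b90485, 4ee1acd, 55b451e, 7f40aaa, 812f903, 855e724, df33de6}.
Only in 0e6bfdc's history (ahead): {0e6bfdc, a2c2c35, af104cc} — 3.
Only in df33de6's history (behind): {} — 0.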